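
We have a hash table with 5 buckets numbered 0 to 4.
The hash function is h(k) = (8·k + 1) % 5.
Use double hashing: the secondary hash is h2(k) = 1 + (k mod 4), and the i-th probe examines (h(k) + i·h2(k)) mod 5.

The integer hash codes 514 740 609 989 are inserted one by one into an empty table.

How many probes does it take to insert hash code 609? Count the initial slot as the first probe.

514 hashes to 3; slot 3 is free -> place at 3.
740 hashes to 1; slot 1 is free -> place at 1.
609 hashes to 3, h2=2; 3 taken -> place at 0.
989 hashes to 3, h2=2; 3,0 taken -> place at 2.
Table: [609, 740, 989, 514, ∅]

2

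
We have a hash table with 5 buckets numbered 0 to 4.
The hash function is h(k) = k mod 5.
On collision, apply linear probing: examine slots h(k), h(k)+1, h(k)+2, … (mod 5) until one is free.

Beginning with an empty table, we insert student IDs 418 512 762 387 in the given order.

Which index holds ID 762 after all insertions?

4

418 hashes to 3; slot 3 is free → place at 3.
512 hashes to 2; slot 2 is free → place at 2.
762 hashes to 2; 2,3 taken → place at 4.
387 hashes to 2; 2,3,4 taken → place at 0.
Table: [387, —, 512, 418, 762]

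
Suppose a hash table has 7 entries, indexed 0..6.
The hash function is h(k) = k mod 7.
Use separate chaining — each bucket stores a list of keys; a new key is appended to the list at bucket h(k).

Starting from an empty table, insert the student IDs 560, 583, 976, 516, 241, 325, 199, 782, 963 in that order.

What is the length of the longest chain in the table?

4

560 → bucket 0
583 → bucket 2
976 → bucket 3
516 → bucket 5
241 → bucket 3 (collision)
325 → bucket 3 (collision)
199 → bucket 3 (collision)
782 → bucket 5 (collision)
963 → bucket 4
Final buckets:
0: 560
1: ∅
2: 583
3: 976 -> 241 -> 325 -> 199
4: 963
5: 516 -> 782
6: ∅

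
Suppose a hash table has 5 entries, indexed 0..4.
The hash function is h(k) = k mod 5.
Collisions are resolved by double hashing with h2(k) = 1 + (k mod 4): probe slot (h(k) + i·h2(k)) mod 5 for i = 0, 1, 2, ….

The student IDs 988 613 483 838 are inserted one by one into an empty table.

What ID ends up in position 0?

613

988: h=3 → slot 3
613: h=3, h2=2, probe 3,0 → slot 0
483: h=3, h2=4, probe 3,2 → slot 2
838: h=3, h2=3, probe 3,1 → slot 1
Table: [613, 838, 483, 988, -]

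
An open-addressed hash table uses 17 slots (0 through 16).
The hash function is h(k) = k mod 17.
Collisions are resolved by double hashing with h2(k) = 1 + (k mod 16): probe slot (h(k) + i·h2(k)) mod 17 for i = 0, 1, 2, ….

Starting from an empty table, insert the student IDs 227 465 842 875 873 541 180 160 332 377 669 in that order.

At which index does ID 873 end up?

16

Insert 227: h=6, slot 6 empty => index 6.
Insert 465: h=6, h2=2, slot 6 occupied => index 8.
Insert 842: h=9, slot 9 empty => index 9.
Insert 875: h=8, h2=12, slot 8 occupied => index 3.
Insert 873: h=6, h2=10, slot 6 occupied => index 16.
Insert 541: h=14, slot 14 empty => index 14.
Insert 180: h=10, slot 10 empty => index 10.
Insert 160: h=7, slot 7 empty => index 7.
Insert 332: h=9, h2=13, slot 9 occupied => index 5.
Insert 377: h=3, h2=10, slot 3 occupied => index 13.
Insert 669: h=6, h2=14, slots 6,3 occupied => index 0.
Table: [669, _, _, 875, _, 332, 227, 160, 465, 842, 180, _, _, 377, 541, _, 873]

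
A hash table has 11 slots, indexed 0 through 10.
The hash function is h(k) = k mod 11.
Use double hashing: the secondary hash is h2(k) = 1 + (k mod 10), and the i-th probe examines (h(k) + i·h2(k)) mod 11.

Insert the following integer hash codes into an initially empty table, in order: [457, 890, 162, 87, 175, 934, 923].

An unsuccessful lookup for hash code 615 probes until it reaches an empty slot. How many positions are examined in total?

457 hashes to 6; slot 6 is free → place at 6.
890 hashes to 10; slot 10 is free → place at 10.
162 hashes to 8; slot 8 is free → place at 8.
87 hashes to 10, h2=8; 10 taken → place at 7.
175 hashes to 10, h2=6; 10 taken → place at 5.
934 hashes to 10, h2=5; 10 taken → place at 4.
923 hashes to 10, h2=4; 10 taken → place at 3.
Table: [_, _, _, 923, 934, 175, 457, 87, 162, _, 890]
Lookup 615: h=10, h2=6, probe 10,5,0 → slot 0 empty, not found.

3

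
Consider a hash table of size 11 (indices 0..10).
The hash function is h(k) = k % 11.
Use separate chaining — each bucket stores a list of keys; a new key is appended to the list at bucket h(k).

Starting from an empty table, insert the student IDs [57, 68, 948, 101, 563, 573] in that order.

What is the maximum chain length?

5

Insert 57: h=2, bucket 2 empty → new chain.
Insert 68: h=2, bucket 2 nonempty → append to chain.
Insert 948: h=2, bucket 2 nonempty → append to chain.
Insert 101: h=2, bucket 2 nonempty → append to chain.
Insert 563: h=2, bucket 2 nonempty → append to chain.
Insert 573: h=1, bucket 1 empty → new chain.
Final buckets:
0: .
1: 573
2: 57 -> 68 -> 948 -> 101 -> 563
3: .
4: .
5: .
6: .
7: .
8: .
9: .
10: .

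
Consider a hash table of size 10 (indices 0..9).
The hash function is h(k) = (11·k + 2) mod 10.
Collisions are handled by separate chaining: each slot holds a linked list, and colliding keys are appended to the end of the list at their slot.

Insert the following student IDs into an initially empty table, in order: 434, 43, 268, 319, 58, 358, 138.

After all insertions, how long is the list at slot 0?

Insert 434: h=6, bucket 6 empty -> new chain.
Insert 43: h=5, bucket 5 empty -> new chain.
Insert 268: h=0, bucket 0 empty -> new chain.
Insert 319: h=1, bucket 1 empty -> new chain.
Insert 58: h=0, bucket 0 nonempty -> append to chain.
Insert 358: h=0, bucket 0 nonempty -> append to chain.
Insert 138: h=0, bucket 0 nonempty -> append to chain.
Final buckets:
0: 268 -> 58 -> 358 -> 138
1: 319
2: -
3: -
4: -
5: 43
6: 434
7: -
8: -
9: -

4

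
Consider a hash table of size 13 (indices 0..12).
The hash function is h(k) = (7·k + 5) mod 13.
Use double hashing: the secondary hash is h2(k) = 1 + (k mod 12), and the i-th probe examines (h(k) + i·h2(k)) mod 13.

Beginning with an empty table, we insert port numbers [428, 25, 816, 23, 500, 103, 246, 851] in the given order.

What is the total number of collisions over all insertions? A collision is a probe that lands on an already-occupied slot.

5

428: h=11 → slot 11
25: h=11, h2=2, probe 11,0 → slot 0
816: h=10 → slot 10
23: h=10, h2=12, probe 10,9 → slot 9
500: h=8 → slot 8
103: h=11, h2=8, probe 11,6 → slot 6
246: h=11, h2=7, probe 11,5 → slot 5
851: h=8, h2=12, probe 8,7 → slot 7
Table: [25, -, -, -, -, 246, 103, 851, 500, 23, 816, 428, -]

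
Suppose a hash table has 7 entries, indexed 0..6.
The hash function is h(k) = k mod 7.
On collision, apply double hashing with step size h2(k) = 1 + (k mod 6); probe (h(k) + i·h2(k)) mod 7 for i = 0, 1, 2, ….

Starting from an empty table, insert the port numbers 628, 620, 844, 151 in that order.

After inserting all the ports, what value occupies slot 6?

Insert 628: h=5, slot 5 empty -> index 5.
Insert 620: h=4, slot 4 empty -> index 4.
Insert 844: h=4, h2=5, slot 4 occupied -> index 2.
Insert 151: h=4, h2=2, slot 4 occupied -> index 6.
Table: [∅, ∅, 844, ∅, 620, 628, 151]

151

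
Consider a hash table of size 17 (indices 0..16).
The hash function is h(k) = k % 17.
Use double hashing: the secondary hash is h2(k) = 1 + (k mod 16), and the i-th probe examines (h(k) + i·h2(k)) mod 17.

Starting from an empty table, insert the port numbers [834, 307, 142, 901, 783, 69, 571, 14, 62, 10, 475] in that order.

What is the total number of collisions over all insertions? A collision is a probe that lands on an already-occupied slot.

9

834: h=1 => slot 1
307: h=1, h2=4, probe 1,5 => slot 5
142: h=6 => slot 6
901: h=0 => slot 0
783: h=1, h2=16, probe 1,0,16 => slot 16
69: h=1, h2=6, probe 1,7 => slot 7
571: h=10 => slot 10
14: h=14 => slot 14
62: h=11 => slot 11
10: h=10, h2=11, probe 10,4 => slot 4
475: h=16, h2=12, probe 16,11,6,1,13 => slot 13
Table: [901, 834, ., ., 10, 307, 142, 69, ., ., 571, 62, ., 475, 14, ., 783]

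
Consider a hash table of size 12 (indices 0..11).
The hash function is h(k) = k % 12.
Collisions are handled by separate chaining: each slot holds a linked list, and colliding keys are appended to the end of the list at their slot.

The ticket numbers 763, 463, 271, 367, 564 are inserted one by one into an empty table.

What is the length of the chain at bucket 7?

4

763 -> bucket 7
463 -> bucket 7 (collision)
271 -> bucket 7 (collision)
367 -> bucket 7 (collision)
564 -> bucket 0
Final buckets:
0: 564
1: .
2: .
3: .
4: .
5: .
6: .
7: 763 -> 463 -> 271 -> 367
8: .
9: .
10: .
11: .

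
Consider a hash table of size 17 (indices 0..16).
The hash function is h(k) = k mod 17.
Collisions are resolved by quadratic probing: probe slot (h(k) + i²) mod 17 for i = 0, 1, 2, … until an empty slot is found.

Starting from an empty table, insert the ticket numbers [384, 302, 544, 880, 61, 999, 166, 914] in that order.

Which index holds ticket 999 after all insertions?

5

384 hashes to 10; slot 10 is free → place at 10.
302 hashes to 13; slot 13 is free → place at 13.
544 hashes to 0; slot 0 is free → place at 0.
880 hashes to 13; 13 taken → place at 14.
61 hashes to 10; 10 taken → place at 11.
999 hashes to 13; 13,14,0 taken → place at 5.
166 hashes to 13; 13,14,0,5 taken → place at 12.
914 hashes to 13; 13,14,0,5,12 taken → place at 4.
Table: [544, ∅, ∅, ∅, 914, 999, ∅, ∅, ∅, ∅, 384, 61, 166, 302, 880, ∅, ∅]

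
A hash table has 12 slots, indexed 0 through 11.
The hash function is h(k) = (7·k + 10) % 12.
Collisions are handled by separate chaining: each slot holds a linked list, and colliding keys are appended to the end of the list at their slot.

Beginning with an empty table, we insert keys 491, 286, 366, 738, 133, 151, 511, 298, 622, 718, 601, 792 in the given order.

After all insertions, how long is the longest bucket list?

4

491 -> bucket 3
286 -> bucket 8
366 -> bucket 4
738 -> bucket 4 (collision)
133 -> bucket 5
151 -> bucket 11
511 -> bucket 11 (collision)
298 -> bucket 8 (collision)
622 -> bucket 8 (collision)
718 -> bucket 8 (collision)
601 -> bucket 5 (collision)
792 -> bucket 10
Final buckets:
0: —
1: —
2: —
3: 491
4: 366 -> 738
5: 133 -> 601
6: —
7: —
8: 286 -> 298 -> 622 -> 718
9: —
10: 792
11: 151 -> 511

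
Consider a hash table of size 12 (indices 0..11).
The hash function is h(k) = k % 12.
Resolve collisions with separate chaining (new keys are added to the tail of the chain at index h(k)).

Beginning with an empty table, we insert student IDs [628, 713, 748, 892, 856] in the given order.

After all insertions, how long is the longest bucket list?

4

628 -> bucket 4
713 -> bucket 5
748 -> bucket 4 (collision)
892 -> bucket 4 (collision)
856 -> bucket 4 (collision)
Final buckets:
0: ∅
1: ∅
2: ∅
3: ∅
4: 628 -> 748 -> 892 -> 856
5: 713
6: ∅
7: ∅
8: ∅
9: ∅
10: ∅
11: ∅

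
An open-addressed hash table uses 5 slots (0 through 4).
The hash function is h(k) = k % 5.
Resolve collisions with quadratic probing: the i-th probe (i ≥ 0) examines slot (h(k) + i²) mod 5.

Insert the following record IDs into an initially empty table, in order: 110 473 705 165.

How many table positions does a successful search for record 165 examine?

Insert 110: h=0, slot 0 empty -> index 0.
Insert 473: h=3, slot 3 empty -> index 3.
Insert 705: h=0, slot 0 occupied -> index 1.
Insert 165: h=0, slots 0,1 occupied -> index 4.
Table: [110, 705, _, 473, 165]
Lookup 165: h=0, probe 0,1,4 → found at 4.

3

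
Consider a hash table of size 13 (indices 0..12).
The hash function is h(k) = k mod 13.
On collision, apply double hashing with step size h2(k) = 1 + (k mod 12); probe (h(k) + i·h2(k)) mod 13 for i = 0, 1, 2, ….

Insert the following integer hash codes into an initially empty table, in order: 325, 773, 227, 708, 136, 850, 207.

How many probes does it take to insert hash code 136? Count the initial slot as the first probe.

Insert 325: h=0, slot 0 empty => index 0.
Insert 773: h=6, slot 6 empty => index 6.
Insert 227: h=6, h2=12, slot 6 occupied => index 5.
Insert 708: h=6, h2=1, slot 6 occupied => index 7.
Insert 136: h=6, h2=5, slot 6 occupied => index 11.
Insert 850: h=5, h2=11, slot 5 occupied => index 3.
Insert 207: h=12, slot 12 empty => index 12.
Table: [325, _, _, 850, _, 227, 773, 708, _, _, _, 136, 207]

2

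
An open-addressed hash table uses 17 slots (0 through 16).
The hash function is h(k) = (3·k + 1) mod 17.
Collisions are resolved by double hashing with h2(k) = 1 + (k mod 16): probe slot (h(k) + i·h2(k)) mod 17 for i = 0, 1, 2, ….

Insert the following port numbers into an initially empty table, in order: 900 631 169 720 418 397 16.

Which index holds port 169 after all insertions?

8

Insert 900: h=15, slot 15 empty => index 15.
Insert 631: h=7, slot 7 empty => index 7.
Insert 169: h=15, h2=10, slot 15 occupied => index 8.
Insert 720: h=2, slot 2 empty => index 2.
Insert 418: h=14, slot 14 empty => index 14.
Insert 397: h=2, h2=14, slot 2 occupied => index 16.
Insert 16: h=15, h2=1, slots 15,16 occupied => index 0.
Table: [16, _, 720, _, _, _, _, 631, 169, _, _, _, _, _, 418, 900, 397]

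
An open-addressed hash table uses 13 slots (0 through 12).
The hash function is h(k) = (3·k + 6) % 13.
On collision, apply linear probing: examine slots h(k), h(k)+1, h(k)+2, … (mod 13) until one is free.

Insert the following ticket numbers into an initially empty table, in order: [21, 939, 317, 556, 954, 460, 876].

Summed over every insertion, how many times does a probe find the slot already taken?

21: h=4 → slot 4
939: h=2 → slot 2
317: h=8 → slot 8
556: h=10 → slot 10
954: h=8, probe 8,9 → slot 9
460: h=8, probe 8,9,10,11 → slot 11
876: h=8, probe 8,9,10,11,12 → slot 12
Table: [∅, ∅, 939, ∅, 21, ∅, ∅, ∅, 317, 954, 556, 460, 876]

8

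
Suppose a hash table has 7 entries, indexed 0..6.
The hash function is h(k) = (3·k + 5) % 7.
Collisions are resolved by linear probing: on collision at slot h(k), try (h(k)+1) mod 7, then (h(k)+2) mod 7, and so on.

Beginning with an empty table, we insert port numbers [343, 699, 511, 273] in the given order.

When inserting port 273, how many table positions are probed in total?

3

343 hashes to 5; slot 5 is free => place at 5.
699 hashes to 2; slot 2 is free => place at 2.
511 hashes to 5; 5 taken => place at 6.
273 hashes to 5; 5,6 taken => place at 0.
Table: [273, _, 699, _, _, 343, 511]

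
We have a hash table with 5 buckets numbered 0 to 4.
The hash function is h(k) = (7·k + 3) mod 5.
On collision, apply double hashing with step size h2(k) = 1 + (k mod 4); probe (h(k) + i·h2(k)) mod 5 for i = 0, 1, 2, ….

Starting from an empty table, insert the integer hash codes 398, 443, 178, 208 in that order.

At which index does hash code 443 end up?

398 hashes to 4; slot 4 is free → place at 4.
443 hashes to 4, h2=4; 4 taken → place at 3.
178 hashes to 4, h2=3; 4 taken → place at 2.
208 hashes to 4, h2=1; 4 taken → place at 0.
Table: [208, ., 178, 443, 398]

3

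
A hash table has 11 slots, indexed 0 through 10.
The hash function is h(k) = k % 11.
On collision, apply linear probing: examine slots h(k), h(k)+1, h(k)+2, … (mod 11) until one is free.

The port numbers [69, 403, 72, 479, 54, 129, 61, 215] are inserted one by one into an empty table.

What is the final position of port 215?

69 hashes to 3; slot 3 is free -> place at 3.
403 hashes to 7; slot 7 is free -> place at 7.
72 hashes to 6; slot 6 is free -> place at 6.
479 hashes to 6; 6,7 taken -> place at 8.
54 hashes to 10; slot 10 is free -> place at 10.
129 hashes to 8; 8 taken -> place at 9.
61 hashes to 6; 6,7,8,9,10 taken -> place at 0.
215 hashes to 6; 6,7,8,9,10,0 taken -> place at 1.
Table: [61, 215, -, 69, -, -, 72, 403, 479, 129, 54]

1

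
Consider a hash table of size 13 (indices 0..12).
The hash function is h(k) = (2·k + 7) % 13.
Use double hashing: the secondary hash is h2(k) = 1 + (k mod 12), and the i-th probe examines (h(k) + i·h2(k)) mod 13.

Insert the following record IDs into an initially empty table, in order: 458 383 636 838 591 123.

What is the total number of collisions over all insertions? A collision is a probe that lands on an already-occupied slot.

458 hashes to 0; slot 0 is free -> place at 0.
383 hashes to 6; slot 6 is free -> place at 6.
636 hashes to 5; slot 5 is free -> place at 5.
838 hashes to 6, h2=11; 6 taken -> place at 4.
591 hashes to 6, h2=4; 6 taken -> place at 10.
123 hashes to 6, h2=4; 6,10 taken -> place at 1.
Table: [458, 123, ., ., 838, 636, 383, ., ., ., 591, ., .]

4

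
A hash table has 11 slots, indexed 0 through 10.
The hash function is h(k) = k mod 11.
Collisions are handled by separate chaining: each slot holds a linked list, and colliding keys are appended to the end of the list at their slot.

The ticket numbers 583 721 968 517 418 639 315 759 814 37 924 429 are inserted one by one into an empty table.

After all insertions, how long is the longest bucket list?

583 → bucket 0
721 → bucket 6
968 → bucket 0 (collision)
517 → bucket 0 (collision)
418 → bucket 0 (collision)
639 → bucket 1
315 → bucket 7
759 → bucket 0 (collision)
814 → bucket 0 (collision)
37 → bucket 4
924 → bucket 0 (collision)
429 → bucket 0 (collision)
Final buckets:
0: 583 -> 968 -> 517 -> 418 -> 759 -> 814 -> 924 -> 429
1: 639
2: .
3: .
4: 37
5: .
6: 721
7: 315
8: .
9: .
10: .

8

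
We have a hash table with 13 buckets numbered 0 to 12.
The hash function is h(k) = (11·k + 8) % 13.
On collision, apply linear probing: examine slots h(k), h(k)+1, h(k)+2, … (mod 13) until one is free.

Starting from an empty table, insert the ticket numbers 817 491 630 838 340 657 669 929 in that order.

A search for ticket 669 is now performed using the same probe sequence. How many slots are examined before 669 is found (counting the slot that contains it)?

817 hashes to 12; slot 12 is free => place at 12.
491 hashes to 1; slot 1 is free => place at 1.
630 hashes to 9; slot 9 is free => place at 9.
838 hashes to 9; 9 taken => place at 10.
340 hashes to 4; slot 4 is free => place at 4.
657 hashes to 7; slot 7 is free => place at 7.
669 hashes to 9; 9,10 taken => place at 11.
929 hashes to 9; 9,10,11,12 taken => place at 0.
Table: [929, 491, —, —, 340, —, —, 657, —, 630, 838, 669, 817]
Lookup 669: h=9, probe 9,10,11 → found at 11.

3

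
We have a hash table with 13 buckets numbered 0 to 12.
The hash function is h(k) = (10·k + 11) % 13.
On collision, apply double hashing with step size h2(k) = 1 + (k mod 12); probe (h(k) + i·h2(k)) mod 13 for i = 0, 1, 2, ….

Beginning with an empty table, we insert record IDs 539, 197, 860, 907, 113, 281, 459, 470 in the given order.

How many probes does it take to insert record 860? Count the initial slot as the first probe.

2

Insert 539: h=6, slot 6 empty → index 6.
Insert 197: h=5, slot 5 empty → index 5.
Insert 860: h=5, h2=9, slot 5 occupied → index 1.
Insert 907: h=7, slot 7 empty → index 7.
Insert 113: h=10, slot 10 empty → index 10.
Insert 281: h=0, slot 0 empty → index 0.
Insert 459: h=12, slot 12 empty → index 12.
Insert 470: h=5, h2=3, slot 5 occupied → index 8.
Table: [281, 860, _, _, _, 197, 539, 907, 470, _, 113, _, 459]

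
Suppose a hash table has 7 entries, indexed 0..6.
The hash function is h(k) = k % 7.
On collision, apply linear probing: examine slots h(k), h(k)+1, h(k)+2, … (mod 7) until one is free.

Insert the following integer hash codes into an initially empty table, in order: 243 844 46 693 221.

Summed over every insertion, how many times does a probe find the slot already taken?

6

243: h=5 -> slot 5
844: h=4 -> slot 4
46: h=4, probe 4,5,6 -> slot 6
693: h=0 -> slot 0
221: h=4, probe 4,5,6,0,1 -> slot 1
Table: [693, 221, —, —, 844, 243, 46]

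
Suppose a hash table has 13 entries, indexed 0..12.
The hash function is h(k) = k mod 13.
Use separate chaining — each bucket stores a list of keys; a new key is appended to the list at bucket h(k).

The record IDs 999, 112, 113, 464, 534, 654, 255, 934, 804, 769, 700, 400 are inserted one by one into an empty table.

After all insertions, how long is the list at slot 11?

Insert 999: h=11, bucket 11 empty -> new chain.
Insert 112: h=8, bucket 8 empty -> new chain.
Insert 113: h=9, bucket 9 empty -> new chain.
Insert 464: h=9, bucket 9 nonempty -> append to chain.
Insert 534: h=1, bucket 1 empty -> new chain.
Insert 654: h=4, bucket 4 empty -> new chain.
Insert 255: h=8, bucket 8 nonempty -> append to chain.
Insert 934: h=11, bucket 11 nonempty -> append to chain.
Insert 804: h=11, bucket 11 nonempty -> append to chain.
Insert 769: h=2, bucket 2 empty -> new chain.
Insert 700: h=11, bucket 11 nonempty -> append to chain.
Insert 400: h=10, bucket 10 empty -> new chain.
Final buckets:
0: _
1: 534
2: 769
3: _
4: 654
5: _
6: _
7: _
8: 112 -> 255
9: 113 -> 464
10: 400
11: 999 -> 934 -> 804 -> 700
12: _

4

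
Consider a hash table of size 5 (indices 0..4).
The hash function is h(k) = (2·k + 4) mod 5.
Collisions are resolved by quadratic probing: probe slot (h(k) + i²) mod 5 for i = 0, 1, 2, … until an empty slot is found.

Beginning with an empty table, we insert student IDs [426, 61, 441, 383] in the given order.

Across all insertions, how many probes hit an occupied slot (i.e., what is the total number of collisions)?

5

426: h=1 -> slot 1
61: h=1, probe 1,2 -> slot 2
441: h=1, probe 1,2,0 -> slot 0
383: h=0, probe 0,1,4 -> slot 4
Table: [441, 426, 61, —, 383]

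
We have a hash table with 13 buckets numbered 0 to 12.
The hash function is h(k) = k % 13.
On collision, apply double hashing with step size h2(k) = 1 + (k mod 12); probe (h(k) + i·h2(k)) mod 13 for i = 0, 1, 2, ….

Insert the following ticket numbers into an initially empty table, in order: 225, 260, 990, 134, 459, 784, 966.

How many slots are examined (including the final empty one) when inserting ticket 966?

2

225: h=4 => slot 4
260: h=0 => slot 0
990: h=2 => slot 2
134: h=4, h2=3, probe 4,7 => slot 7
459: h=4, h2=4, probe 4,8 => slot 8
784: h=4, h2=5, probe 4,9 => slot 9
966: h=4, h2=7, probe 4,11 => slot 11
Table: [260, —, 990, —, 225, —, —, 134, 459, 784, —, 966, —]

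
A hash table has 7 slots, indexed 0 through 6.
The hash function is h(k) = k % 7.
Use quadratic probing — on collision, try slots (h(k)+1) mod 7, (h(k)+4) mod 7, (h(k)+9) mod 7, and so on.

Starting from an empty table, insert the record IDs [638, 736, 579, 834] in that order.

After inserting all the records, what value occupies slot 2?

638 hashes to 1; slot 1 is free => place at 1.
736 hashes to 1; 1 taken => place at 2.
579 hashes to 5; slot 5 is free => place at 5.
834 hashes to 1; 1,2,5 taken => place at 3.
Table: [_, 638, 736, 834, _, 579, _]

736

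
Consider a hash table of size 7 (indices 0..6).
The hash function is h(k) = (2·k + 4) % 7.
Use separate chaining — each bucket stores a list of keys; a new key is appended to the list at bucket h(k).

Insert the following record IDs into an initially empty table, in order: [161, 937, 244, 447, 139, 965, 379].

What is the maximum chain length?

5

Insert 161: h=4, bucket 4 empty → new chain.
Insert 937: h=2, bucket 2 empty → new chain.
Insert 244: h=2, bucket 2 nonempty → append to chain.
Insert 447: h=2, bucket 2 nonempty → append to chain.
Insert 139: h=2, bucket 2 nonempty → append to chain.
Insert 965: h=2, bucket 2 nonempty → append to chain.
Insert 379: h=6, bucket 6 empty → new chain.
Final buckets:
0: -
1: -
2: 937 -> 244 -> 447 -> 139 -> 965
3: -
4: 161
5: -
6: 379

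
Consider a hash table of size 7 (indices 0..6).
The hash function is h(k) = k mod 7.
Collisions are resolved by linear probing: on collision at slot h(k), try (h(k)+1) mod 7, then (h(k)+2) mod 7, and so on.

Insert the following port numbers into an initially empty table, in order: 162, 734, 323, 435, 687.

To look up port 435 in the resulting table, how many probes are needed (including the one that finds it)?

3

162: h=1 -> slot 1
734: h=6 -> slot 6
323: h=1, probe 1,2 -> slot 2
435: h=1, probe 1,2,3 -> slot 3
687: h=1, probe 1,2,3,4 -> slot 4
Table: [—, 162, 323, 435, 687, —, 734]
Lookup 435: h=1, probe 1,2,3 → found at 3.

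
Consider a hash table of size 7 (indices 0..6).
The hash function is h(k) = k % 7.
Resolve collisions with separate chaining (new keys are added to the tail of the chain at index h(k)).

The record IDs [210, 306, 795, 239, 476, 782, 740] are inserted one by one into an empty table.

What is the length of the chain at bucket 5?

3

Insert 210: h=0, bucket 0 empty -> new chain.
Insert 306: h=5, bucket 5 empty -> new chain.
Insert 795: h=4, bucket 4 empty -> new chain.
Insert 239: h=1, bucket 1 empty -> new chain.
Insert 476: h=0, bucket 0 nonempty -> append to chain.
Insert 782: h=5, bucket 5 nonempty -> append to chain.
Insert 740: h=5, bucket 5 nonempty -> append to chain.
Final buckets:
0: 210 -> 476
1: 239
2: -
3: -
4: 795
5: 306 -> 782 -> 740
6: -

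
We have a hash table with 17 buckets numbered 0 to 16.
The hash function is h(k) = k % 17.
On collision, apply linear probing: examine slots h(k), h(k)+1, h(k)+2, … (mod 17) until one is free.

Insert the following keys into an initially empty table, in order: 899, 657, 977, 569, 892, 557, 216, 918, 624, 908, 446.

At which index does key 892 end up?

899: h=15 → slot 15
657: h=11 → slot 11
977: h=8 → slot 8
569: h=8, probe 8,9 → slot 9
892: h=8, probe 8,9,10 → slot 10
557: h=13 → slot 13
216: h=12 → slot 12
918: h=0 → slot 0
624: h=12, probe 12,13,14 → slot 14
908: h=7 → slot 7
446: h=4 → slot 4
Table: [918, _, _, _, 446, _, _, 908, 977, 569, 892, 657, 216, 557, 624, 899, _]

10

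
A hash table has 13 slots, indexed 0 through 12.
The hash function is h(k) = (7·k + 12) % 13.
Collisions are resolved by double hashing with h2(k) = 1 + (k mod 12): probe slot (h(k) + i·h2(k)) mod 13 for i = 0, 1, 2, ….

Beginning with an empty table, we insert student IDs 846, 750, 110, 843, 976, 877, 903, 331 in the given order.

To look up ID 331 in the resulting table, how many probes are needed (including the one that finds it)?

3

Insert 846: h=6, slot 6 empty => index 6.
Insert 750: h=10, slot 10 empty => index 10.
Insert 110: h=2, slot 2 empty => index 2.
Insert 843: h=11, slot 11 empty => index 11.
Insert 976: h=6, h2=5, slots 6,11 occupied => index 3.
Insert 877: h=2, h2=2, slot 2 occupied => index 4.
Insert 903: h=2, h2=4, slots 2,6,10 occupied => index 1.
Insert 331: h=2, h2=8, slots 2,10 occupied => index 5.
Table: [., 903, 110, 976, 877, 331, 846, ., ., ., 750, 843, .]
Lookup 331: h=2, h2=8, probe 2,10,5 → found at 5.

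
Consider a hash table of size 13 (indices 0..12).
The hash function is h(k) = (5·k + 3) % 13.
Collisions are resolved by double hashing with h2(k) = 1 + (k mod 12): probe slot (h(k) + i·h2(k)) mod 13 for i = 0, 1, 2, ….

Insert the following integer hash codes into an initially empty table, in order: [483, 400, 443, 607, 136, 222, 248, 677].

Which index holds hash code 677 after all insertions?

Insert 483: h=0, slot 0 empty => index 0.
Insert 400: h=1, slot 1 empty => index 1.
Insert 443: h=8, slot 8 empty => index 8.
Insert 607: h=9, slot 9 empty => index 9.
Insert 136: h=7, slot 7 empty => index 7.
Insert 222: h=8, h2=7, slot 8 occupied => index 2.
Insert 248: h=8, h2=9, slot 8 occupied => index 4.
Insert 677: h=8, h2=6, slots 8,1,7,0 occupied => index 6.
Table: [483, 400, 222, ∅, 248, ∅, 677, 136, 443, 607, ∅, ∅, ∅]

6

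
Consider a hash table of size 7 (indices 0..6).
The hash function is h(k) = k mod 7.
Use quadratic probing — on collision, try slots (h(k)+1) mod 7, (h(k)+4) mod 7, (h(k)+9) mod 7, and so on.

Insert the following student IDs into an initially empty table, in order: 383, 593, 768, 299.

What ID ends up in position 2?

383: h=5 → slot 5
593: h=5, probe 5,6 → slot 6
768: h=5, probe 5,6,2 → slot 2
299: h=5, probe 5,6,2,0 → slot 0
Table: [299, —, 768, —, —, 383, 593]

768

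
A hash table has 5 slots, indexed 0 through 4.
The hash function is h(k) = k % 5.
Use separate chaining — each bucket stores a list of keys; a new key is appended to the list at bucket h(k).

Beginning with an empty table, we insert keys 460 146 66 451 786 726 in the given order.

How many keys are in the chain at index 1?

Insert 460: h=0, bucket 0 empty → new chain.
Insert 146: h=1, bucket 1 empty → new chain.
Insert 66: h=1, bucket 1 nonempty → append to chain.
Insert 451: h=1, bucket 1 nonempty → append to chain.
Insert 786: h=1, bucket 1 nonempty → append to chain.
Insert 726: h=1, bucket 1 nonempty → append to chain.
Final buckets:
0: 460
1: 146 -> 66 -> 451 -> 786 -> 726
2: _
3: _
4: _

5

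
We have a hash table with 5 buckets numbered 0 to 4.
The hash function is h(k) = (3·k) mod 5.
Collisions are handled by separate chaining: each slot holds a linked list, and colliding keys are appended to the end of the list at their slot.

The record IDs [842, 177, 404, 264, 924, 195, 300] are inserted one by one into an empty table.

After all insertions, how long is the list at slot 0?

842 → bucket 1
177 → bucket 1 (collision)
404 → bucket 2
264 → bucket 2 (collision)
924 → bucket 2 (collision)
195 → bucket 0
300 → bucket 0 (collision)
Final buckets:
0: 195 -> 300
1: 842 -> 177
2: 404 -> 264 -> 924
3: ∅
4: ∅

2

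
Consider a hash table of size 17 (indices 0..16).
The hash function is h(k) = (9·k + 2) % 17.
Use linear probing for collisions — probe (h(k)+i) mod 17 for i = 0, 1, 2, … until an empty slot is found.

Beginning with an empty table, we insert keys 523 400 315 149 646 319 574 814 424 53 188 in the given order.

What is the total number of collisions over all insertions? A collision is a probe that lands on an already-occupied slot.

16

523 hashes to 0; slot 0 is free -> place at 0.
400 hashes to 15; slot 15 is free -> place at 15.
315 hashes to 15; 15 taken -> place at 16.
149 hashes to 0; 0 taken -> place at 1.
646 hashes to 2; slot 2 is free -> place at 2.
319 hashes to 0; 0,1,2 taken -> place at 3.
574 hashes to 0; 0,1,2,3 taken -> place at 4.
814 hashes to 1; 1,2,3,4 taken -> place at 5.
424 hashes to 10; slot 10 is free -> place at 10.
53 hashes to 3; 3,4,5 taken -> place at 6.
188 hashes to 11; slot 11 is free -> place at 11.
Table: [523, 149, 646, 319, 574, 814, 53, -, -, -, 424, 188, -, -, -, 400, 315]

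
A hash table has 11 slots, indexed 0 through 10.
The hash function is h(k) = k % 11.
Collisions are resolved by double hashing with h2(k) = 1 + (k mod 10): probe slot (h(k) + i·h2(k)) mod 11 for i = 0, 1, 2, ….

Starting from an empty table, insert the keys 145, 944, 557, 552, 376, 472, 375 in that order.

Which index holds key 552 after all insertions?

5

145 hashes to 2; slot 2 is free -> place at 2.
944 hashes to 9; slot 9 is free -> place at 9.
557 hashes to 7; slot 7 is free -> place at 7.
552 hashes to 2, h2=3; 2 taken -> place at 5.
376 hashes to 2, h2=7; 2,9,5 taken -> place at 1.
472 hashes to 10; slot 10 is free -> place at 10.
375 hashes to 1, h2=6; 1,7,2 taken -> place at 8.
Table: [-, 376, 145, -, -, 552, -, 557, 375, 944, 472]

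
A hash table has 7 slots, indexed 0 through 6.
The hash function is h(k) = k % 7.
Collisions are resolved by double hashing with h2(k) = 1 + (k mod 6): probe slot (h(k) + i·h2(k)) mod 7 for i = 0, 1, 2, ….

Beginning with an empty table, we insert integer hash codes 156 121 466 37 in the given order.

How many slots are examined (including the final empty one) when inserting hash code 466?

3

156: h=2 -> slot 2
121: h=2, h2=2, probe 2,4 -> slot 4
466: h=4, h2=5, probe 4,2,0 -> slot 0
37: h=2, h2=2, probe 2,4,6 -> slot 6
Table: [466, _, 156, _, 121, _, 37]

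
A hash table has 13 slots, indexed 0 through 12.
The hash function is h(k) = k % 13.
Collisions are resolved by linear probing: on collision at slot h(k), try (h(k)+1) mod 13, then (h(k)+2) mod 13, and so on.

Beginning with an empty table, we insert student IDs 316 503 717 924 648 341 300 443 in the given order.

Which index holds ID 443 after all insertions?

316 hashes to 4; slot 4 is free => place at 4.
503 hashes to 9; slot 9 is free => place at 9.
717 hashes to 2; slot 2 is free => place at 2.
924 hashes to 1; slot 1 is free => place at 1.
648 hashes to 11; slot 11 is free => place at 11.
341 hashes to 3; slot 3 is free => place at 3.
300 hashes to 1; 1,2,3,4 taken => place at 5.
443 hashes to 1; 1,2,3,4,5 taken => place at 6.
Table: [., 924, 717, 341, 316, 300, 443, ., ., 503, ., 648, .]

6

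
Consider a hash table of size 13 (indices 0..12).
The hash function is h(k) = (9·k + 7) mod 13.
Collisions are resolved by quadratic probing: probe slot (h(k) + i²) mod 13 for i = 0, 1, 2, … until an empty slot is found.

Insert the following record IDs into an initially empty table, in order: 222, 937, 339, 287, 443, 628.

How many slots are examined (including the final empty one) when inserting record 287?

222: h=3 => slot 3
937: h=3, probe 3,4 => slot 4
339: h=3, probe 3,4,7 => slot 7
287: h=3, probe 3,4,7,12 => slot 12
443: h=3, probe 3,4,7,12,6 => slot 6
628: h=4, probe 4,5 => slot 5
Table: [—, —, —, 222, 937, 628, 443, 339, —, —, —, —, 287]

4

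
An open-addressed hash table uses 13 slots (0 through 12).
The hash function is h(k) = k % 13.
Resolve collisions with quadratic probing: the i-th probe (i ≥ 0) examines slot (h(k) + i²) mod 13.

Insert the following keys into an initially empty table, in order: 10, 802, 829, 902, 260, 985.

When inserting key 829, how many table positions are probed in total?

Insert 10: h=10, slot 10 empty => index 10.
Insert 802: h=9, slot 9 empty => index 9.
Insert 829: h=10, slot 10 occupied => index 11.
Insert 902: h=5, slot 5 empty => index 5.
Insert 260: h=0, slot 0 empty => index 0.
Insert 985: h=10, slots 10,11 occupied => index 1.
Table: [260, 985, —, —, —, 902, —, —, —, 802, 10, 829, —]

2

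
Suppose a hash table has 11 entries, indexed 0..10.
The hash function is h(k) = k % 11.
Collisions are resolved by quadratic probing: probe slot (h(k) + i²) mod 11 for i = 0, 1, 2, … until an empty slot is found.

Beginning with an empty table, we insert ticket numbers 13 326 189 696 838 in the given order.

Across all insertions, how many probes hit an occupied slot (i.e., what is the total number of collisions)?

13 hashes to 2; slot 2 is free -> place at 2.
326 hashes to 7; slot 7 is free -> place at 7.
189 hashes to 2; 2 taken -> place at 3.
696 hashes to 3; 3 taken -> place at 4.
838 hashes to 2; 2,3 taken -> place at 6.
Table: [., ., 13, 189, 696, ., 838, 326, ., ., .]

4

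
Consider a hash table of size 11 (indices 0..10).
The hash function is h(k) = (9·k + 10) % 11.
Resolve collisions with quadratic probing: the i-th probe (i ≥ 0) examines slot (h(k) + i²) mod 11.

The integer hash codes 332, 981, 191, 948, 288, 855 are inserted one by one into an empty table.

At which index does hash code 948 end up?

332: h=6 → slot 6
981: h=6, probe 6,7 → slot 7
191: h=2 → slot 2
948: h=6, probe 6,7,10 → slot 10
288: h=6, probe 6,7,10,4 → slot 4
855: h=5 → slot 5
Table: [-, -, 191, -, 288, 855, 332, 981, -, -, 948]

10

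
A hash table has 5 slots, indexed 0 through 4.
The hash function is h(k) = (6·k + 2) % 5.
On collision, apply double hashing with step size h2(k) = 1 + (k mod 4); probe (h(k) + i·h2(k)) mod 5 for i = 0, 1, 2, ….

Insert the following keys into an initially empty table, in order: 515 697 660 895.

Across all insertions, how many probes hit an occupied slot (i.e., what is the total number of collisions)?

2

515: h=2 => slot 2
697: h=4 => slot 4
660: h=2, h2=1, probe 2,3 => slot 3
895: h=2, h2=4, probe 2,1 => slot 1
Table: [—, 895, 515, 660, 697]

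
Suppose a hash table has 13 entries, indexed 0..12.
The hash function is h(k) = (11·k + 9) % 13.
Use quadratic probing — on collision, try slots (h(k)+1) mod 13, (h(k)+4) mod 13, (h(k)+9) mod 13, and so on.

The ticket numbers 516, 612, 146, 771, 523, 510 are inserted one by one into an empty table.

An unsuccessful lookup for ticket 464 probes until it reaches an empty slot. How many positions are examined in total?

2

516 hashes to 4; slot 4 is free => place at 4.
612 hashes to 7; slot 7 is free => place at 7.
146 hashes to 3; slot 3 is free => place at 3.
771 hashes to 1; slot 1 is free => place at 1.
523 hashes to 3; 3,4,7 taken => place at 12.
510 hashes to 3; 3,4,7,12 taken => place at 6.
Table: [_, 771, _, 146, 516, _, 510, 612, _, _, _, _, 523]
Lookup 464: h=4, probe 4,5 → slot 5 empty, not found.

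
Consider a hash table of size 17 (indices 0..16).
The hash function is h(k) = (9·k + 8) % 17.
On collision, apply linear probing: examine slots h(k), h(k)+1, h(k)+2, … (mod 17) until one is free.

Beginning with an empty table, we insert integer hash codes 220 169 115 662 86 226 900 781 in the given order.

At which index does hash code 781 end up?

220 hashes to 16; slot 16 is free => place at 16.
169 hashes to 16; 16 taken => place at 0.
115 hashes to 6; slot 6 is free => place at 6.
662 hashes to 16; 16,0 taken => place at 1.
86 hashes to 0; 0,1 taken => place at 2.
226 hashes to 2; 2 taken => place at 3.
900 hashes to 16; 16,0,1,2,3 taken => place at 4.
781 hashes to 16; 16,0,1,2,3,4 taken => place at 5.
Table: [169, 662, 86, 226, 900, 781, 115, ., ., ., ., ., ., ., ., ., 220]

5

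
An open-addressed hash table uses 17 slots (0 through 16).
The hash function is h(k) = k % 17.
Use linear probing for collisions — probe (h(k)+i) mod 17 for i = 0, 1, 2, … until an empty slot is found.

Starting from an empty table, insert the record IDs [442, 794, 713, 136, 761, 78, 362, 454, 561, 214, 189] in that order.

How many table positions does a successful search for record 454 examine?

3

442: h=0 → slot 0
794: h=12 → slot 12
713: h=16 → slot 16
136: h=0, probe 0,1 → slot 1
761: h=13 → slot 13
78: h=10 → slot 10
362: h=5 → slot 5
454: h=12, probe 12,13,14 → slot 14
561: h=0, probe 0,1,2 → slot 2
214: h=10, probe 10,11 → slot 11
189: h=2, probe 2,3 → slot 3
Table: [442, 136, 561, 189, ∅, 362, ∅, ∅, ∅, ∅, 78, 214, 794, 761, 454, ∅, 713]
Lookup 454: h=12, probe 12,13,14 → found at 14.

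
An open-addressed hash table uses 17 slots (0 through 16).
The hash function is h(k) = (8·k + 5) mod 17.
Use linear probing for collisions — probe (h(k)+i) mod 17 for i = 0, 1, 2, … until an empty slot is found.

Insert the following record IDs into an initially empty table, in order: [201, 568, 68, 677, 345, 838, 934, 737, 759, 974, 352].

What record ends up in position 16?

201: h=15 → slot 15
568: h=10 → slot 10
68: h=5 → slot 5
677: h=15, probe 15,16 → slot 16
345: h=11 → slot 11
838: h=11, probe 11,12 → slot 12
934: h=14 → slot 14
737: h=2 → slot 2
759: h=8 → slot 8
974: h=11, probe 11,12,13 → slot 13
352: h=16, probe 16,0 → slot 0
Table: [352, ∅, 737, ∅, ∅, 68, ∅, ∅, 759, ∅, 568, 345, 838, 974, 934, 201, 677]

677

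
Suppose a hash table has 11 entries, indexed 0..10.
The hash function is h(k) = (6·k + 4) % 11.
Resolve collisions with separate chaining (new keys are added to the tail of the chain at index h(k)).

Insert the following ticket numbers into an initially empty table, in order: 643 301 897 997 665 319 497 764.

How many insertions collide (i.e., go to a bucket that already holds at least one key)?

2

643 -> bucket 1
301 -> bucket 6
897 -> bucket 7
997 -> bucket 2
665 -> bucket 1 (collision)
319 -> bucket 4
497 -> bucket 5
764 -> bucket 1 (collision)
Final buckets:
0: _
1: 643 -> 665 -> 764
2: 997
3: _
4: 319
5: 497
6: 301
7: 897
8: _
9: _
10: _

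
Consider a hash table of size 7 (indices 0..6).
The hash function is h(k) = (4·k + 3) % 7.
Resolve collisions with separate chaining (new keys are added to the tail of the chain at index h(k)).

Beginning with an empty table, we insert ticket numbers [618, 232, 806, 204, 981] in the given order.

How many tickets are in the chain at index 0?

4

Insert 618: h=4, bucket 4 empty -> new chain.
Insert 232: h=0, bucket 0 empty -> new chain.
Insert 806: h=0, bucket 0 nonempty -> append to chain.
Insert 204: h=0, bucket 0 nonempty -> append to chain.
Insert 981: h=0, bucket 0 nonempty -> append to chain.
Final buckets:
0: 232 -> 806 -> 204 -> 981
1: —
2: —
3: —
4: 618
5: —
6: —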